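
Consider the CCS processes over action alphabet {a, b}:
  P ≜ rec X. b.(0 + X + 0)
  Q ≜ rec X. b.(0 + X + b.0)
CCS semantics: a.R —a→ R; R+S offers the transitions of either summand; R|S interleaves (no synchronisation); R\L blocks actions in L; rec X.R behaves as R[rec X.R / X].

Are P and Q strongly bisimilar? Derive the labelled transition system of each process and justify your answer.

P ≁ Q

Reachable graph of P (2 states):
  u0 = rec X. b.(0 + X + 0) ⊢ =b=> u1
  u1 = 0 + (rec X. b.(0 + X + 0)) + 0 ⊢ =b=> u1
Reachable graph of Q (3 states):
  v0 = rec X. b.(0 + X + b.0) ⊢ =b=> v1
  v1 = 0 + (rec X. b.(0 + X + b.0)) + b.0 ⊢ =b=> v1, =b=> v2
  v2 = 0 ⊢ deadlocked
Partition-refinement fixed point:
  B0 = {u0, u1}
  B1 = {v0}
  B2 = {v1}
  B3 = {v2}
u0 ∈ B0, v0 ∈ B1 → different blocks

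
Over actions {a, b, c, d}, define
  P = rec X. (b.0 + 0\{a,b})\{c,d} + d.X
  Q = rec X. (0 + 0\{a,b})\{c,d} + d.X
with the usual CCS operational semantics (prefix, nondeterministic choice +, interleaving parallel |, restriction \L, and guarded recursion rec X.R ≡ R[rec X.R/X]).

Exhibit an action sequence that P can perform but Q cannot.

Reachable graph of P (2 states):
  m0 = rec X. (b.0 + 0\{a,b})\{c,d} + d.X has moves -b-> m1, -d-> m0
  m1 = 0\{c,d} has moves stopped
Reachable graph of Q (1 states):
  n0 = rec X. (0 + 0\{a,b})\{c,d} + d.X has moves -d-> n0
Trace ⟨b⟩ through P, begin at {m0}:
  [1] b ⇒ {m1}
  P completes σ.
Trace ⟨b⟩ through Q, begin at {n0}:
  [1] b ⇒ no successor for Q

b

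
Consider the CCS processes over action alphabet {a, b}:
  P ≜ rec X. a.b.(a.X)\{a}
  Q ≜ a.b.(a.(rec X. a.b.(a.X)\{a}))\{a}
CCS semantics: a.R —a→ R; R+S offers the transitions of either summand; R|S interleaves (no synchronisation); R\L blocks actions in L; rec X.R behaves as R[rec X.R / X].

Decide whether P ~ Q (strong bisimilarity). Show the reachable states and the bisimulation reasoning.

Reachable graph of P (3 states):
  u0 = rec X. a.b.(a.X)\{a} :: ··a··> u1
  u1 = b.(a.(rec X. a.b.(a.X)\{a}))\{a} :: ··b··> u2
  u2 = (a.(rec X. a.b.(a.X)\{a}))\{a} :: deadlocked
Reachable graph of Q (3 states):
  v0 = a.b.(a.(rec X. a.b.(a.X)\{a}))\{a} :: ··a··> v1
  v1 = b.(a.(rec X. a.b.(a.X)\{a}))\{a} :: ··b··> v2
  v2 = (a.(rec X. a.b.(a.X)\{a}))\{a} :: deadlocked
Partition-refinement fixed point:
  B0 = {u0, v0}
  B1 = {u1, v1}
  B2 = {u2, v2}
u0 ∈ B0, v0 ∈ B0 → same block

YES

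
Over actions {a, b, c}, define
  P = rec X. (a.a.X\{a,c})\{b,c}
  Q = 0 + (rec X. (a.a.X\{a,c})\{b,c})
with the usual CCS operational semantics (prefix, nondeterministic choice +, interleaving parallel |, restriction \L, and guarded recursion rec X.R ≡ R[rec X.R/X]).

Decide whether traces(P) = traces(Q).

YES

P's transition system — 3 states:
  p0 = rec X. (a.a.X\{a,c})\{b,c} | —a→ p1
  p1 = (a.(rec X. (a.a.X\{a,c})\{b,c})\{a,c})\{b,c} | —a→ p2
  p2 = (rec X. (a.a.X\{a,c})\{b,c})\{a,c}\{b,c} | stopped
Q's transition system — 3 states:
  q0 = 0 + (rec X. (a.a.X\{a,c})\{b,c}) | —a→ q1
  q1 = (a.(rec X. (a.a.X\{a,c})\{b,c})\{a,c})\{b,c} | —a→ q2
  q2 = (rec X. (a.a.X\{a,c})\{b,c})\{a,c}\{b,c} | stopped
Partition-refinement fixed point:
  B0 = {p0, q0}
  B1 = {p1, q1}
  B2 = {p2, q2}
p0 ∈ B0, q0 ∈ B0 → same block
Bisimilar ⇒ trace-equivalent.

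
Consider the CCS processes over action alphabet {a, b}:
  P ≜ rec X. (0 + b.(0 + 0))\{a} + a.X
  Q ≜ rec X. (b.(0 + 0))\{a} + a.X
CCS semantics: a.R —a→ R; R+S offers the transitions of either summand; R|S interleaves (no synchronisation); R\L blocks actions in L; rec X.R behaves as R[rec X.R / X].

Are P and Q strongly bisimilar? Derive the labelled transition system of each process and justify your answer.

LTS(P): 2 reachable states
  p0 = rec X. (0 + b.(0 + 0))\{a} + a.X has moves --a--▸ p0, --b--▸ p1
  p1 = (0 + 0)\{a} has moves ∅
LTS(Q): 2 reachable states
  q0 = rec X. (b.(0 + 0))\{a} + a.X has moves --a--▸ q0, --b--▸ q1
  q1 = (0 + 0)\{a} has moves ∅
Coarsest stable partition (strong bisimilarity classes):
  B0 = {p0, q0}
  B1 = {p1, q1}
p0 ∈ B0, q0 ∈ B0 → same block

YES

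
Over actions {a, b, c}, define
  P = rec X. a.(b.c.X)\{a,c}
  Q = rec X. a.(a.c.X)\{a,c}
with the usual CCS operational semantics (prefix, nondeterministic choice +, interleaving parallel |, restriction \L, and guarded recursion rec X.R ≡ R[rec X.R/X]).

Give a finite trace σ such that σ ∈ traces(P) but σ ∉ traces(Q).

Reachable graph of P (3 states):
  m0 = rec X. a.(b.c.X)\{a,c} → -a-> m1
  m1 = (b.c.(rec X. a.(b.c.X)\{a,c}))\{a,c} → -b-> m2
  m2 = (c.(rec X. a.(b.c.X)\{a,c}))\{a,c} → (no moves)
Reachable graph of Q (2 states):
  n0 = rec X. a.(a.c.X)\{a,c} → -a-> n1
  n1 = (a.c.(rec X. a.(a.c.X)\{a,c}))\{a,c} → (no moves)
Run σ = ⟨ab⟩ on P: start {m0}
  step 1 (a): {m1}
  step 2 (b): {m2}
  P completes σ.
Run σ = ⟨ab⟩ on Q: start {n0}
  step 1 (a): {n1}
  step 2 (b): ∅  — Q cannot continue

ab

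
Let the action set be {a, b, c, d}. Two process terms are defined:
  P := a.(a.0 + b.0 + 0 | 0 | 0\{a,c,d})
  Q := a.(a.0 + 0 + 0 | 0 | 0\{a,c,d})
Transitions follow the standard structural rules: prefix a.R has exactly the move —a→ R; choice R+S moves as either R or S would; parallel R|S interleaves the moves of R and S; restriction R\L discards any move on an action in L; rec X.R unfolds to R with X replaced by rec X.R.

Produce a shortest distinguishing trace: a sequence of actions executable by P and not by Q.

Reachable graph of P (3 states):
  s0 = a.(a.0 + b.0 + 0 | 0 | 0\{a,c,d}) has moves ··a··> s1
  s1 = a.0 + b.0 + 0 | 0 | 0\{a,c,d} has moves ··a··> s2, ··b··> s2
  s2 = 0 has moves deadlocked
Reachable graph of Q (3 states):
  t0 = a.(a.0 + 0 + 0 | 0 | 0\{a,c,d}) has moves ··a··> t1
  t1 = a.0 + 0 + 0 | 0 | 0\{a,c,d} has moves ··a··> t2
  t2 = 0 has moves deadlocked
Run σ = ⟨ab⟩ on P: start {s0}
  after a @ step 1: {s1}
  after b @ step 2: {s2}
  P completes σ.
Run σ = ⟨ab⟩ on Q: start {t0}
  after a @ step 1: {t1}
  after b @ step 2: ∅  — Q cannot continue

ab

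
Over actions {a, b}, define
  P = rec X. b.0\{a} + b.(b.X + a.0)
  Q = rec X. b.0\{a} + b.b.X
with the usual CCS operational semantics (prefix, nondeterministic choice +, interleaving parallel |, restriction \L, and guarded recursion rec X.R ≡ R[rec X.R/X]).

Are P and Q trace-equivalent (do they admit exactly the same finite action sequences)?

trace-distinct — witness ⟨ba⟩

LTS(P): 4 reachable states
  u0 = rec X. b.0\{a} + b.(b.X + a.0) :: --b--▸ u1, --b--▸ u2
  u1 = 0\{a} :: deadlocked
  u2 = b.(rec X. b.0\{a} + b.(b.X + a.0)) + a.0 :: --a--▸ u3, --b--▸ u0
  u3 = 0 :: deadlocked
LTS(Q): 3 reachable states
  v0 = rec X. b.0\{a} + b.b.X :: --b--▸ v1, --b--▸ v2
  v1 = 0\{a} :: deadlocked
  v2 = b.(rec X. b.0\{a} + b.b.X) :: --b--▸ v0
Trace ⟨ba⟩ through P, begin at {u0}:
  [1] b ⇒ {u1, u2}
  [2] a ⇒ {u3}
  ✓ P
Trace ⟨ba⟩ through Q, begin at {v0}:
  [1] b ⇒ {v1, v2}
  [2] a ⇒ no successor for Q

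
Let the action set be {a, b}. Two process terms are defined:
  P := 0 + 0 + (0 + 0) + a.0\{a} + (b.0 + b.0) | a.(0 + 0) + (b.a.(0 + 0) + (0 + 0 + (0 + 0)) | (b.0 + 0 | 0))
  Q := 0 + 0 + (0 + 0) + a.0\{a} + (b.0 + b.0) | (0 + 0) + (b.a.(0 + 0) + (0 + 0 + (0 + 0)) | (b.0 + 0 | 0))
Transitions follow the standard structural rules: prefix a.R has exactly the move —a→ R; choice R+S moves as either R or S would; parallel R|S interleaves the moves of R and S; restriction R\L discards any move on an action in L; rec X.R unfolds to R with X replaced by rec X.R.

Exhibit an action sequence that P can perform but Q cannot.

ab

LTS(P): 8 reachable states
  u0 = 0 + 0 + (0 + 0) + a.0\{a} + (b.0 + b.0) | a.(0 + 0) + (b.a.(0 + 0) + (0 + 0 + (0 + 0)) | (b.0 + 0 | 0)) | —a→ u1, —a→ u2, —b→ u3, —b→ u4, —b→ u5
  u1 = (b.0 + b.0) | (0 + 0) | —b→ u6
  u2 = 0\{a} | deadlocked
  u3 = (0 + 0 + (0 + 0)) | 0 | deadlocked
  u4 = 0 | a.(0 + 0) | —a→ u6
  u5 = a.(0 + 0) | —a→ u7
  u6 = 0 | (0 + 0) | deadlocked
  u7 = 0 + 0 | deadlocked
LTS(Q): 6 reachable states
  v0 = 0 + 0 + (0 + 0) + a.0\{a} + (b.0 + b.0) | (0 + 0) + (b.a.(0 + 0) + (0 + 0 + (0 + 0)) | (b.0 + 0 | 0)) | —a→ v1, —b→ v2, —b→ v3, —b→ v4
  v1 = 0\{a} | deadlocked
  v2 = (0 + 0 + (0 + 0)) | 0 | deadlocked
  v3 = 0 | (0 + 0) | deadlocked
  v4 = a.(0 + 0) | —a→ v5
  v5 = 0 + 0 | deadlocked
Executing ab from P (initial set {u0}):
  [1] a ⇒ {u1, u2}
  [2] b ⇒ {u6}
  ✓ P
Executing ab from Q (initial set {v0}):
  [1] a ⇒ {v1}
  [2] b ⇒ ∅ (Q stuck)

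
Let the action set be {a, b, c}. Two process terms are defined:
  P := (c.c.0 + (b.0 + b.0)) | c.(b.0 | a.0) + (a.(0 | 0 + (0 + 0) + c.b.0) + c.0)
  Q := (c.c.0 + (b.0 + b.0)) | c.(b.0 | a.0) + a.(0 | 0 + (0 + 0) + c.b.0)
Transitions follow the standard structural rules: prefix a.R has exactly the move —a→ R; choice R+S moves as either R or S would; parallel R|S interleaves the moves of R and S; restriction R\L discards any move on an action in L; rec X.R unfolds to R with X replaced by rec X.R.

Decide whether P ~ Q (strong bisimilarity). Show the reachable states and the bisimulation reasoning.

Reachable graph of P (18 states):
  s0 = (c.c.0 + (b.0 + b.0)) | c.(b.0 | a.0) + (a.(0 | 0 + (0 + 0) + c.b.0) + c.0) :: -a-> s1, -b-> s2, -c-> s3, -c-> s4, -c-> s5
  s1 = 0 | 0 + (0 + 0) + c.b.0 :: -c-> s6
  s2 = 0 | c.(b.0 | a.0) :: -c-> s7
  s3 = (c.c.0 + (b.0 + b.0)) | (b.0 | a.0) :: -a-> s8, -b-> s7, -b-> s9, -c-> s10
  s4 = 0 :: stopped
  s5 = c.0 | c.(b.0 | a.0) :: -c-> s10, -c-> s2
  s6 = b.0 :: -b-> s4
  s7 = 0 | (b.0 | a.0) :: -a-> s11, -b-> s12
  s8 = (c.c.0 + (b.0 + b.0)) | (b.0 | 0) :: -b-> s11, -b-> s13, -c-> s14
  s9 = (c.c.0 + (b.0 + b.0)) | (0 | a.0) :: -a-> s13, -b-> s12, -c-> s15
  s10 = c.0 | (b.0 | a.0) :: -a-> s14, -b-> s15, -c-> s7
  s11 = 0 | (b.0 | 0) :: -b-> s16
  s12 = 0 | (0 | a.0) :: -a-> s16
  s13 = (c.c.0 + (b.0 + b.0)) | (0 | 0) :: -b-> s16, -c-> s17
  s14 = c.0 | (b.0 | 0) :: -b-> s17, -c-> s11
  s15 = c.0 | (0 | a.0) :: -a-> s17, -c-> s12
  s16 = 0 | (0 | 0) :: stopped
  s17 = c.0 | (0 | 0) :: -c-> s16
Reachable graph of Q (18 states):
  t0 = (c.c.0 + (b.0 + b.0)) | c.(b.0 | a.0) + a.(0 | 0 + (0 + 0) + c.b.0) :: -a-> t1, -b-> t2, -c-> t3, -c-> t4
  t1 = 0 | 0 + (0 + 0) + c.b.0 :: -c-> t5
  t2 = 0 | c.(b.0 | a.0) :: -c-> t6
  t3 = (c.c.0 + (b.0 + b.0)) | (b.0 | a.0) :: -a-> t7, -b-> t6, -b-> t8, -c-> t9
  t4 = c.0 | c.(b.0 | a.0) :: -c-> t2, -c-> t9
  t5 = b.0 :: -b-> t10
  t6 = 0 | (b.0 | a.0) :: -a-> t11, -b-> t12
  t7 = (c.c.0 + (b.0 + b.0)) | (b.0 | 0) :: -b-> t11, -b-> t13, -c-> t14
  t8 = (c.c.0 + (b.0 + b.0)) | (0 | a.0) :: -a-> t13, -b-> t12, -c-> t15
  t9 = c.0 | (b.0 | a.0) :: -a-> t14, -b-> t15, -c-> t6
  t10 = 0 :: stopped
  t11 = 0 | (b.0 | 0) :: -b-> t16
  t12 = 0 | (0 | a.0) :: -a-> t16
  t13 = (c.c.0 + (b.0 + b.0)) | (0 | 0) :: -b-> t16, -c-> t17
  t14 = c.0 | (b.0 | 0) :: -b-> t17, -c-> t11
  t15 = c.0 | (0 | a.0) :: -a-> t17, -c-> t12
  t16 = 0 | (0 | 0) :: stopped
  t17 = c.0 | (0 | 0) :: -c-> t16
Coarsest stable partition (strong bisimilarity classes):
  B0 = {s0}
  B1 = {s3, t3}
  B2 = {s10, t9}
  B3 = {s7, t6}
  B4 = {s11, s6, t11, t5}
  B5 = {s16, s4, t10, t16}
  B6 = {s12, t12}
  B7 = {s14, t14}
  B8 = {s17, t17}
  B9 = {s15, t15}
  B10 = {s8, t7}
  B11 = {s13, t13}
  B12 = {s9, t8}
  B13 = {s2, t2}
  B14 = {s1, t1}
  B15 = {s5, t4}
  B16 = {t0}
s0 ∈ B0, t0 ∈ B16 → different blocks

NO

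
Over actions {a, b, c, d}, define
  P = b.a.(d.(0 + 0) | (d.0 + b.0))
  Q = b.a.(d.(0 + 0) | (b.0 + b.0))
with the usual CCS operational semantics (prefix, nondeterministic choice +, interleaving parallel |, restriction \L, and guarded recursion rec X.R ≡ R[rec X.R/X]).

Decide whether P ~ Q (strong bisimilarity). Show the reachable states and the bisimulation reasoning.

P's transition system — 6 states:
  u0 = b.a.(d.(0 + 0) | (d.0 + b.0)) ⊢ ··b··> u1
  u1 = a.(d.(0 + 0) | (d.0 + b.0)) ⊢ ··a··> u2
  u2 = d.(0 + 0) | (d.0 + b.0) ⊢ ··b··> u3, ··d··> u3, ··d··> u4
  u3 = d.(0 + 0) | 0 ⊢ ··d··> u5
  u4 = (0 + 0) | (d.0 + b.0) ⊢ ··b··> u5, ··d··> u5
  u5 = (0 + 0) | 0 ⊢ (no moves)
Q's transition system — 6 states:
  v0 = b.a.(d.(0 + 0) | (b.0 + b.0)) ⊢ ··b··> v1
  v1 = a.(d.(0 + 0) | (b.0 + b.0)) ⊢ ··a··> v2
  v2 = d.(0 + 0) | (b.0 + b.0) ⊢ ··b··> v3, ··d··> v4
  v3 = d.(0 + 0) | 0 ⊢ ··d··> v5
  v4 = (0 + 0) | (b.0 + b.0) ⊢ ··b··> v5
  v5 = (0 + 0) | 0 ⊢ (no moves)
Partition-refinement fixed point:
  B0 = {u0}
  B1 = {u1}
  B2 = {u2}
  B3 = {u3, v3}
  B4 = {u5, v5}
  B5 = {u4}
  B6 = {v0}
  B7 = {v1}
  B8 = {v2}
  B9 = {v4}
u0 ∈ B0, v0 ∈ B6 → different blocks

NO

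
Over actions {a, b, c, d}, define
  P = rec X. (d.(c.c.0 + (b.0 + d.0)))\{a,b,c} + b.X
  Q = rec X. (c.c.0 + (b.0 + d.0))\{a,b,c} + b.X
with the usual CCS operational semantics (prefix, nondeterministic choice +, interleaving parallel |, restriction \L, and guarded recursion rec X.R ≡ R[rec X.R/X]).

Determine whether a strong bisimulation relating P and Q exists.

NO

Reachable graph of P (3 states):
  s0 = rec X. (d.(c.c.0 + (b.0 + d.0)))\{a,b,c} + b.X → =b=> s0, =d=> s1
  s1 = (c.c.0 + (b.0 + d.0))\{a,b,c} → =d=> s2
  s2 = 0\{a,b,c} → ·
Reachable graph of Q (2 states):
  t0 = rec X. (c.c.0 + (b.0 + d.0))\{a,b,c} + b.X → =b=> t0, =d=> t1
  t1 = 0\{a,b,c} → ·
Bisimilarity quotient blocks:
  B0 = {s0}
  B1 = {s1}
  B2 = {s2, t1}
  B3 = {t0}
s0 ∈ B0, t0 ∈ B3 → different blocks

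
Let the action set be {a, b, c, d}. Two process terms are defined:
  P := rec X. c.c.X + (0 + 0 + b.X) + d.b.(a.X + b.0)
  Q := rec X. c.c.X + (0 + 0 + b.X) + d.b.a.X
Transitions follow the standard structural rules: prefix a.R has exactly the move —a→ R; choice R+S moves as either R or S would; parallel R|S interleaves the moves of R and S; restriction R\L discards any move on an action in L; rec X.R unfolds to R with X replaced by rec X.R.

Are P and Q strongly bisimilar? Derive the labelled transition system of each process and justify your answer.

P's transition system — 5 states:
  m0 = rec X. c.c.X + (0 + 0 + b.X) + d.b.(a.X + b.0) | —b→ m0, —c→ m1, —d→ m2
  m1 = c.(rec X. c.c.X + (0 + 0 + b.X) + d.b.(a.X + b.0)) | —c→ m0
  m2 = b.(a.(rec X. c.c.X + (0 + 0 + b.X) + d.b.(a.X + b.0)) + b.0) | —b→ m3
  m3 = a.(rec X. c.c.X + (0 + 0 + b.X) + d.b.(a.X + b.0)) + b.0 | —a→ m0, —b→ m4
  m4 = 0 | stopped
Q's transition system — 4 states:
  n0 = rec X. c.c.X + (0 + 0 + b.X) + d.b.a.X | —b→ n0, —c→ n1, —d→ n2
  n1 = c.(rec X. c.c.X + (0 + 0 + b.X) + d.b.a.X) | —c→ n0
  n2 = b.a.(rec X. c.c.X + (0 + 0 + b.X) + d.b.a.X) | —b→ n3
  n3 = a.(rec X. c.c.X + (0 + 0 + b.X) + d.b.a.X) | —a→ n0
Bisimilarity quotient blocks:
  B0 = {m0}
  B1 = {m1}
  B2 = {m2}
  B3 = {m3}
  B4 = {m4}
  B5 = {n0}
  B6 = {n2}
  B7 = {n3}
  B8 = {n1}
m0 ∈ B0, n0 ∈ B5 → different blocks

NO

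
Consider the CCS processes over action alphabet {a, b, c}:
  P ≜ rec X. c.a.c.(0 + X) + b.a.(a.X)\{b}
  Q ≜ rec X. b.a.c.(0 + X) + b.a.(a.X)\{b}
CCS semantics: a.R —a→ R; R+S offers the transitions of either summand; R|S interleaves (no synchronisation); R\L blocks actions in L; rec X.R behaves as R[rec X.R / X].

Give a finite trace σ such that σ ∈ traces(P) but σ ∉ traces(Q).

P's transition system — 10 states:
  u0 = rec X. c.a.c.(0 + X) + b.a.(a.X)\{b} ⊢ --b--▸ u1, --c--▸ u2
  u1 = a.(a.(rec X. c.a.c.(0 + X) + b.a.(a.X)\{b}))\{b} ⊢ --a--▸ u3
  u2 = a.c.(0 + (rec X. c.a.c.(0 + X) + b.a.(a.X)\{b})) ⊢ --a--▸ u4
  u3 = (a.(rec X. c.a.c.(0 + X) + b.a.(a.X)\{b}))\{b} ⊢ --a--▸ u5
  u4 = c.(0 + (rec X. c.a.c.(0 + X) + b.a.(a.X)\{b})) ⊢ --c--▸ u6
  u5 = (rec X. c.a.c.(0 + X) + b.a.(a.X)\{b})\{b} ⊢ --c--▸ u7
  u6 = 0 + (rec X. c.a.c.(0 + X) + b.a.(a.X)\{b}) ⊢ --b--▸ u1, --c--▸ u2
  u7 = (a.c.(0 + (rec X. c.a.c.(0 + X) + b.a.(a.X)\{b})))\{b} ⊢ --a--▸ u8
  u8 = (c.(0 + (rec X. c.a.c.(0 + X) + b.a.(a.X)\{b})))\{b} ⊢ --c--▸ u9
  u9 = (0 + (rec X. c.a.c.(0 + X) + b.a.(a.X)\{b}))\{b} ⊢ --c--▸ u7
Q's transition system — 7 states:
  v0 = rec X. b.a.c.(0 + X) + b.a.(a.X)\{b} ⊢ --b--▸ v1, --b--▸ v2
  v1 = a.(a.(rec X. b.a.c.(0 + X) + b.a.(a.X)\{b}))\{b} ⊢ --a--▸ v3
  v2 = a.c.(0 + (rec X. b.a.c.(0 + X) + b.a.(a.X)\{b})) ⊢ --a--▸ v4
  v3 = (a.(rec X. b.a.c.(0 + X) + b.a.(a.X)\{b}))\{b} ⊢ --a--▸ v5
  v4 = c.(0 + (rec X. b.a.c.(0 + X) + b.a.(a.X)\{b})) ⊢ --c--▸ v6
  v5 = (rec X. b.a.c.(0 + X) + b.a.(a.X)\{b})\{b} ⊢ (no moves)
  v6 = 0 + (rec X. b.a.c.(0 + X) + b.a.(a.X)\{b}) ⊢ --b--▸ v1, --b--▸ v2
Trace ⟨c⟩ through P, begin at {u0}:
  step 1 (c): {u2}
  — P admits the full trace.
Trace ⟨c⟩ through Q, begin at {v0}:
  step 1 (c): no successor for Q

c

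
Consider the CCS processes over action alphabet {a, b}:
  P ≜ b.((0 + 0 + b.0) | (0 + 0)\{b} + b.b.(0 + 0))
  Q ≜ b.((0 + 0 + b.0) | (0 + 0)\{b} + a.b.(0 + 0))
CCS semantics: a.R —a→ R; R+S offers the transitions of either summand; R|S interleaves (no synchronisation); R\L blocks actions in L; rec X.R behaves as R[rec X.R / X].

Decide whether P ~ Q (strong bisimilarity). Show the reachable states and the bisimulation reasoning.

LTS(P): 5 reachable states
  s0 = b.((0 + 0 + b.0) | (0 + 0)\{b} + b.b.(0 + 0)) | ··b··> s1
  s1 = (0 + 0 + b.0) | (0 + 0)\{b} + b.b.(0 + 0) | ··b··> s2, ··b··> s3
  s2 = 0 | (0 + 0)\{b} | deadlocked
  s3 = b.(0 + 0) | ··b··> s4
  s4 = 0 + 0 | deadlocked
LTS(Q): 5 reachable states
  t0 = b.((0 + 0 + b.0) | (0 + 0)\{b} + a.b.(0 + 0)) | ··b··> t1
  t1 = (0 + 0 + b.0) | (0 + 0)\{b} + a.b.(0 + 0) | ··a··> t2, ··b··> t3
  t2 = b.(0 + 0) | ··b··> t4
  t3 = 0 | (0 + 0)\{b} | deadlocked
  t4 = 0 + 0 | deadlocked
Bisimilarity quotient blocks:
  B0 = {s0}
  B1 = {s1}
  B2 = {s3, t2}
  B3 = {s2, s4, t3, t4}
  B4 = {t0}
  B5 = {t1}
s0 ∈ B0, t0 ∈ B4 → different blocks

P ≁ Q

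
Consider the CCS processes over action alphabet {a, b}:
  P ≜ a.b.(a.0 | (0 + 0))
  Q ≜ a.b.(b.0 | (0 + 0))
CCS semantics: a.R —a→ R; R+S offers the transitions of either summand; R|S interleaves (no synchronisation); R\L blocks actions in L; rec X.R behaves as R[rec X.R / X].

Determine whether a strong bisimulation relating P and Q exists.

not bisimilar

Reachable graph of P (4 states):
  p0 = a.b.(a.0 | (0 + 0)) ⊢ ··a··> p1
  p1 = b.(a.0 | (0 + 0)) ⊢ ··b··> p2
  p2 = a.0 | (0 + 0) ⊢ ··a··> p3
  p3 = 0 | (0 + 0) ⊢ stopped
Reachable graph of Q (4 states):
  q0 = a.b.(b.0 | (0 + 0)) ⊢ ··a··> q1
  q1 = b.(b.0 | (0 + 0)) ⊢ ··b··> q2
  q2 = b.0 | (0 + 0) ⊢ ··b··> q3
  q3 = 0 | (0 + 0) ⊢ stopped
Bisimilarity quotient blocks:
  B0 = {p0}
  B1 = {p1}
  B2 = {p2}
  B3 = {p3, q3}
  B4 = {q0}
  B5 = {q1}
  B6 = {q2}
p0 ∈ B0, q0 ∈ B4 → different blocks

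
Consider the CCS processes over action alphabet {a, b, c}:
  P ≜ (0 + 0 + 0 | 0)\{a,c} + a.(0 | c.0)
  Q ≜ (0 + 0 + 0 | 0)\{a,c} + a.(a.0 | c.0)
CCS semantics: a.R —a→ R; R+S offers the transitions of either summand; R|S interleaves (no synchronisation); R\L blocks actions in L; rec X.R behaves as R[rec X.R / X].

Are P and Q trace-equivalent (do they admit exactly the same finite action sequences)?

P's transition system — 3 states:
  m0 = (0 + 0 + 0 | 0)\{a,c} + a.(0 | c.0) ⊢ --a--▸ m1
  m1 = 0 | c.0 ⊢ --c--▸ m2
  m2 = 0 | 0 ⊢ ∅
Q's transition system — 5 states:
  n0 = (0 + 0 + 0 | 0)\{a,c} + a.(a.0 | c.0) ⊢ --a--▸ n1
  n1 = a.0 | c.0 ⊢ --a--▸ n2, --c--▸ n3
  n2 = 0 | c.0 ⊢ --c--▸ n4
  n3 = a.0 | 0 ⊢ --a--▸ n4
  n4 = 0 | 0 ⊢ ∅
Trace ⟨aa⟩ through Q, begin at {n0}:
  step 1 (a): {n1}
  step 2 (a): {n2}
  Q completes σ.
Trace ⟨aa⟩ through P, begin at {m0}:
  step 1 (a): {m1}
  step 2 (a): ∅ (P stuck)

trace-distinct — witness ⟨aa⟩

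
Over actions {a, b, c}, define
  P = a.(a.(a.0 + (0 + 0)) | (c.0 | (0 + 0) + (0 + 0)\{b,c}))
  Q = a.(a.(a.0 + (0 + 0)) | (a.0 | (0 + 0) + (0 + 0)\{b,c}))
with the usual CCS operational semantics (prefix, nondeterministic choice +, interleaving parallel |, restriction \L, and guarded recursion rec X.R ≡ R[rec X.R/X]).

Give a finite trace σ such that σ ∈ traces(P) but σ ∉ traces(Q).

LTS(P): 7 reachable states
  s0 = a.(a.(a.0 + (0 + 0)) | (c.0 | (0 + 0) + (0 + 0)\{b,c})) :: =a=> s1
  s1 = a.(a.0 + (0 + 0)) | (c.0 | (0 + 0) + (0 + 0)\{b,c}) :: =a=> s2, =c=> s3
  s2 = (a.0 + (0 + 0)) | (c.0 | (0 + 0) + (0 + 0)\{b,c}) :: =a=> s4, =c=> s5
  s3 = a.(a.0 + (0 + 0)) | (0 | (0 + 0)) :: =a=> s5
  s4 = 0 | (c.0 | (0 + 0) + (0 + 0)\{b,c}) :: =c=> s6
  s5 = (a.0 + (0 + 0)) | (0 | (0 + 0)) :: =a=> s6
  s6 = 0 | (0 | (0 + 0)) :: ∅
LTS(Q): 7 reachable states
  t0 = a.(a.(a.0 + (0 + 0)) | (a.0 | (0 + 0) + (0 + 0)\{b,c})) :: =a=> t1
  t1 = a.(a.0 + (0 + 0)) | (a.0 | (0 + 0) + (0 + 0)\{b,c}) :: =a=> t2, =a=> t3
  t2 = (a.0 + (0 + 0)) | (a.0 | (0 + 0) + (0 + 0)\{b,c}) :: =a=> t4, =a=> t5
  t3 = a.(a.0 + (0 + 0)) | (0 | (0 + 0)) :: =a=> t4
  t4 = (a.0 + (0 + 0)) | (0 | (0 + 0)) :: =a=> t6
  t5 = 0 | (a.0 | (0 + 0) + (0 + 0)\{b,c}) :: =a=> t6
  t6 = 0 | (0 | (0 + 0)) :: ∅
Trace ⟨ac⟩ through P, begin at {s0}:
  step 1 (a): {s1}
  step 2 (c): {s3}
  — P admits the full trace.
Trace ⟨ac⟩ through Q, begin at {t0}:
  step 1 (a): {t1}
  step 2 (c): ∅  — Q cannot continue

ac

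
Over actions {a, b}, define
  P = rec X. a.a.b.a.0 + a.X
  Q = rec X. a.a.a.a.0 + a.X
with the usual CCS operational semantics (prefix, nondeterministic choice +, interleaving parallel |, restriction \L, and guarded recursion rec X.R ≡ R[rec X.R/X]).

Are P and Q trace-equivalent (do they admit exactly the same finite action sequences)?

P's transition system — 5 states:
  p0 = rec X. a.a.b.a.0 + a.X ⊢ --a--▸ p0, --a--▸ p1
  p1 = a.b.a.0 ⊢ --a--▸ p2
  p2 = b.a.0 ⊢ --b--▸ p3
  p3 = a.0 ⊢ --a--▸ p4
  p4 = 0 ⊢ ·
Q's transition system — 5 states:
  q0 = rec X. a.a.a.a.0 + a.X ⊢ --a--▸ q0, --a--▸ q1
  q1 = a.a.a.0 ⊢ --a--▸ q2
  q2 = a.a.0 ⊢ --a--▸ q3
  q3 = a.0 ⊢ --a--▸ q4
  q4 = 0 ⊢ ·
Executing aab from P (initial set {p0}):
  step 1 (a): {p0, p1}
  step 2 (a): {p0, p1, p2}
  step 3 (b): {p3}
  — P admits the full trace.
Executing aab from Q (initial set {q0}):
  step 1 (a): {q0, q1}
  step 2 (a): {q0, q1, q2}
  step 3 (b): ∅ (Q stuck)

NO — witness ⟨aab⟩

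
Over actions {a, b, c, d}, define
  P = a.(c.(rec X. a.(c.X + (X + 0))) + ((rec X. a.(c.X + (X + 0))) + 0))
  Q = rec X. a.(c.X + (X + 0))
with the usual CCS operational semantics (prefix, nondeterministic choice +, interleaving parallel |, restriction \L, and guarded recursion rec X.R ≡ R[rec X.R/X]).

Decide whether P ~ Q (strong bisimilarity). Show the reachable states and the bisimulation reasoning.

bisimilar

P's transition system — 3 states:
  m0 = a.(c.(rec X. a.(c.X + (X + 0))) + ((rec X. a.(c.X + (X + 0))) + 0)) → ··a··> m1
  m1 = c.(rec X. a.(c.X + (X + 0))) + ((rec X. a.(c.X + (X + 0))) + 0) → ··a··> m1, ··c··> m2
  m2 = rec X. a.(c.X + (X + 0)) → ··a··> m1
Q's transition system — 2 states:
  n0 = rec X. a.(c.X + (X + 0)) → ··a··> n1
  n1 = c.(rec X. a.(c.X + (X + 0))) + ((rec X. a.(c.X + (X + 0))) + 0) → ··a··> n1, ··c··> n0
Bisimilarity quotient blocks:
  B0 = {m0, m2, n0}
  B1 = {m1, n1}
m0 ∈ B0, n0 ∈ B0 → same block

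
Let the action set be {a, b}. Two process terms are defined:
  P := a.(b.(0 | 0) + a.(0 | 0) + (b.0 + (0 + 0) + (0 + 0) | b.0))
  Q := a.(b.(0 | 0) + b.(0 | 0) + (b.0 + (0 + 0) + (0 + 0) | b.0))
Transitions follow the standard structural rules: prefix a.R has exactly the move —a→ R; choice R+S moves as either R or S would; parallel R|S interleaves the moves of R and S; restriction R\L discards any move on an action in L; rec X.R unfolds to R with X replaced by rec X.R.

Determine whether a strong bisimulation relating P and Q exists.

LTS(P): 5 reachable states
  u0 = a.(b.(0 | 0) + a.(0 | 0) + (b.0 + (0 + 0) + (0 + 0) | b.0)) ⊢ -a-> u1
  u1 = b.(0 | 0) + a.(0 | 0) + (b.0 + (0 + 0) + (0 + 0) | b.0) ⊢ -a-> u2, -b-> u2, -b-> u3, -b-> u4
  u2 = 0 | 0 ⊢ ∅
  u3 = (0 + 0) | 0 ⊢ ∅
  u4 = 0 ⊢ ∅
LTS(Q): 5 reachable states
  v0 = a.(b.(0 | 0) + b.(0 | 0) + (b.0 + (0 + 0) + (0 + 0) | b.0)) ⊢ -a-> v1
  v1 = b.(0 | 0) + b.(0 | 0) + (b.0 + (0 + 0) + (0 + 0) | b.0) ⊢ -b-> v2, -b-> v3, -b-> v4
  v2 = (0 + 0) | 0 ⊢ ∅
  v3 = 0 ⊢ ∅
  v4 = 0 | 0 ⊢ ∅
Coarsest stable partition (strong bisimilarity classes):
  B0 = {u0}
  B1 = {u1}
  B2 = {u2, u3, u4, v2, v3, v4}
  B3 = {v0}
  B4 = {v1}
u0 ∈ B0, v0 ∈ B3 → different blocks

P ≁ Q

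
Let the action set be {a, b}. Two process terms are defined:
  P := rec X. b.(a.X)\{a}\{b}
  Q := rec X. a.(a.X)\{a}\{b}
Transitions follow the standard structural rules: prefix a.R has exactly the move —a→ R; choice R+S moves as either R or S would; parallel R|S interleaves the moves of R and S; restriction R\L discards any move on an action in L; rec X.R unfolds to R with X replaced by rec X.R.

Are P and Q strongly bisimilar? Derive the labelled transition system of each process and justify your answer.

P's transition system — 2 states:
  s0 = rec X. b.(a.X)\{a}\{b} has moves ··b··> s1
  s1 = (a.(rec X. b.(a.X)\{a}\{b}))\{a}\{b} has moves stopped
Q's transition system — 2 states:
  t0 = rec X. a.(a.X)\{a}\{b} has moves ··a··> t1
  t1 = (a.(rec X. a.(a.X)\{a}\{b}))\{a}\{b} has moves stopped
Partition-refinement fixed point:
  B0 = {s0}
  B1 = {s1, t1}
  B2 = {t0}
s0 ∈ B0, t0 ∈ B2 → different blocks

not bisimilar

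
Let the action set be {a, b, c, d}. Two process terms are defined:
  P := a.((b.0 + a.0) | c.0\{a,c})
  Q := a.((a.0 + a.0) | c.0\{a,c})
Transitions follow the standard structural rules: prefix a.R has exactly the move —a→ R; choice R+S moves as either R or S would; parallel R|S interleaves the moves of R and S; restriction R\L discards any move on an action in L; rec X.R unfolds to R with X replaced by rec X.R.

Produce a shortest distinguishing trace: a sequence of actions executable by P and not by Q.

LTS(P): 5 reachable states
  s0 = a.((b.0 + a.0) | c.0\{a,c}) ⊢ ··a··> s1
  s1 = (b.0 + a.0) | c.0\{a,c} ⊢ ··a··> s2, ··b··> s2, ··c··> s3
  s2 = 0 | c.0\{a,c} ⊢ ··c··> s4
  s3 = (b.0 + a.0) | 0\{a,c} ⊢ ··a··> s4, ··b··> s4
  s4 = 0 | 0\{a,c} ⊢ ·
LTS(Q): 5 reachable states
  t0 = a.((a.0 + a.0) | c.0\{a,c}) ⊢ ··a··> t1
  t1 = (a.0 + a.0) | c.0\{a,c} ⊢ ··a··> t2, ··c··> t3
  t2 = 0 | c.0\{a,c} ⊢ ··c··> t4
  t3 = (a.0 + a.0) | 0\{a,c} ⊢ ··a··> t4
  t4 = 0 | 0\{a,c} ⊢ ·
Run σ = ⟨ab⟩ on P: start {s0}
  step 1 (a): {s1}
  step 2 (b): {s2}
  P completes σ.
Run σ = ⟨ab⟩ on Q: start {t0}
  step 1 (a): {t1}
  step 2 (b): ∅ (Q stuck)

ab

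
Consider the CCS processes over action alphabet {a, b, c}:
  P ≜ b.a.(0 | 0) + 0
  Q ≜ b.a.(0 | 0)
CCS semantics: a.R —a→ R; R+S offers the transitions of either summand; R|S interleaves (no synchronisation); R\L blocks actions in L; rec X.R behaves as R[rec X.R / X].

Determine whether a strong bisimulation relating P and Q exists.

YES

P's transition system — 3 states:
  p0 = b.a.(0 | 0) + 0 | —b→ p1
  p1 = a.(0 | 0) | —a→ p2
  p2 = 0 | 0 | ·
Q's transition system — 3 states:
  q0 = b.a.(0 | 0) | —b→ q1
  q1 = a.(0 | 0) | —a→ q2
  q2 = 0 | 0 | ·
Partition-refinement fixed point:
  B0 = {p0, q0}
  B1 = {p1, q1}
  B2 = {p2, q2}
p0 ∈ B0, q0 ∈ B0 → same block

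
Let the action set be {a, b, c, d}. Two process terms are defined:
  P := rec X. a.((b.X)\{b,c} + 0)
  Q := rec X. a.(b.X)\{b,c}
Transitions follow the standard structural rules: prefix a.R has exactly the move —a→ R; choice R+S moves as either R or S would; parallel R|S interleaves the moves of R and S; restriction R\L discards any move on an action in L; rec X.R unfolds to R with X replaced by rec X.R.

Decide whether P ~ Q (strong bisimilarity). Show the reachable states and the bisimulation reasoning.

Reachable graph of P (2 states):
  u0 = rec X. a.((b.X)\{b,c} + 0) | --a--▸ u1
  u1 = (b.(rec X. a.((b.X)\{b,c} + 0)))\{b,c} + 0 | ∅
Reachable graph of Q (2 states):
  v0 = rec X. a.(b.X)\{b,c} | --a--▸ v1
  v1 = (b.(rec X. a.(b.X)\{b,c}))\{b,c} | ∅
Bisimilarity quotient blocks:
  B0 = {u0, v0}
  B1 = {u1, v1}
u0 ∈ B0, v0 ∈ B0 → same block

P ~ Q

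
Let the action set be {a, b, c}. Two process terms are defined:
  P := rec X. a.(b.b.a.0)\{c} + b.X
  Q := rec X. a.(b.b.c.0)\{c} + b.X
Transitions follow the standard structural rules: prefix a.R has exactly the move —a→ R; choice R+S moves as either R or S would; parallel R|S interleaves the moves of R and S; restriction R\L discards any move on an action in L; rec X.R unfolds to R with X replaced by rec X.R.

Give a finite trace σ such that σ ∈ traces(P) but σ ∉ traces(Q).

abba

Reachable graph of P (5 states):
  p0 = rec X. a.(b.b.a.0)\{c} + b.X has moves ··a··> p1, ··b··> p0
  p1 = (b.b.a.0)\{c} has moves ··b··> p2
  p2 = (b.a.0)\{c} has moves ··b··> p3
  p3 = (a.0)\{c} has moves ··a··> p4
  p4 = 0\{c} has moves deadlocked
Reachable graph of Q (4 states):
  q0 = rec X. a.(b.b.c.0)\{c} + b.X has moves ··a··> q1, ··b··> q0
  q1 = (b.b.c.0)\{c} has moves ··b··> q2
  q2 = (b.c.0)\{c} has moves ··b··> q3
  q3 = (c.0)\{c} has moves deadlocked
Trace ⟨abba⟩ through P, begin at {p0}:
  step 1 (a): {p1}
  step 2 (b): {p2}
  step 3 (b): {p3}
  step 4 (a): {p4}
  — P admits the full trace.
Trace ⟨abba⟩ through Q, begin at {q0}:
  step 1 (a): {q1}
  step 2 (b): {q2}
  step 3 (b): {q3}
  step 4 (a): ∅  — Q cannot continue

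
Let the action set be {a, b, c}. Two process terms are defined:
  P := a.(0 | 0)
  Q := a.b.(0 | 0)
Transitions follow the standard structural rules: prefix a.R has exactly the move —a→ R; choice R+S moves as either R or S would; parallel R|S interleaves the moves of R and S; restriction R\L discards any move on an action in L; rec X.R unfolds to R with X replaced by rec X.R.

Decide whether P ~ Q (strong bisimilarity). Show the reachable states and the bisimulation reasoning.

NO

LTS(P): 2 reachable states
  s0 = a.(0 | 0) :: ··a··> s1
  s1 = 0 | 0 :: deadlocked
LTS(Q): 3 reachable states
  t0 = a.b.(0 | 0) :: ··a··> t1
  t1 = b.(0 | 0) :: ··b··> t2
  t2 = 0 | 0 :: deadlocked
Bisimilarity quotient blocks:
  B0 = {s0}
  B1 = {s1, t2}
  B2 = {t0}
  B3 = {t1}
s0 ∈ B0, t0 ∈ B2 → different blocks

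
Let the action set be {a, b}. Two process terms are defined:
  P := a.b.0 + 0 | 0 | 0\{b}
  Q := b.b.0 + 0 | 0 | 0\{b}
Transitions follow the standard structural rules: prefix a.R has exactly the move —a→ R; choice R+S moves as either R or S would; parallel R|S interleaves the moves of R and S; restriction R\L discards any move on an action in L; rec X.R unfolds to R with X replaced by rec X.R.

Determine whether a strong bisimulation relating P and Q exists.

P's transition system — 3 states:
  m0 = a.b.0 + 0 | 0 | 0\{b} has moves ··a··> m1
  m1 = b.0 has moves ··b··> m2
  m2 = 0 has moves ∅
Q's transition system — 3 states:
  n0 = b.b.0 + 0 | 0 | 0\{b} has moves ··b··> n1
  n1 = b.0 has moves ··b··> n2
  n2 = 0 has moves ∅
Coarsest stable partition (strong bisimilarity classes):
  B0 = {m0}
  B1 = {m1, n1}
  B2 = {m2, n2}
  B3 = {n0}
m0 ∈ B0, n0 ∈ B3 → different blocks

NO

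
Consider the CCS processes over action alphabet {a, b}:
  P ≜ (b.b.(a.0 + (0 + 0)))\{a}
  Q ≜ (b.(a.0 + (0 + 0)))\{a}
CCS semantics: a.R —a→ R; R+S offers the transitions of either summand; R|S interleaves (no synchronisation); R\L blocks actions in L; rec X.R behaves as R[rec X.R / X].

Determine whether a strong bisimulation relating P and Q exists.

not bisimilar

LTS(P): 3 reachable states
  s0 = (b.b.(a.0 + (0 + 0)))\{a} :: —b→ s1
  s1 = (b.(a.0 + (0 + 0)))\{a} :: —b→ s2
  s2 = (a.0 + (0 + 0))\{a} :: stopped
LTS(Q): 2 reachable states
  t0 = (b.(a.0 + (0 + 0)))\{a} :: —b→ t1
  t1 = (a.0 + (0 + 0))\{a} :: stopped
Bisimilarity quotient blocks:
  B0 = {s0}
  B1 = {s1, t0}
  B2 = {s2, t1}
s0 ∈ B0, t0 ∈ B1 → different blocks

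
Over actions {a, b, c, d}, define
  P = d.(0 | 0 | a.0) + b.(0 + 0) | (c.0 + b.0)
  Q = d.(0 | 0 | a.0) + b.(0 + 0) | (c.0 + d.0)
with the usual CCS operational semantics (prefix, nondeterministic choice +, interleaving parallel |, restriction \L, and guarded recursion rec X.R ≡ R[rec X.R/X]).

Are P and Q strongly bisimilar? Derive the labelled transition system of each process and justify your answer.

NO

LTS(P): 6 reachable states
  p0 = d.(0 | 0 | a.0) + b.(0 + 0) | (c.0 + b.0) → -b-> p1, -b-> p2, -c-> p2, -d-> p3
  p1 = (0 + 0) | (c.0 + b.0) → -b-> p4, -c-> p4
  p2 = b.(0 + 0) | 0 → -b-> p4
  p3 = 0 | 0 | a.0 → -a-> p5
  p4 = (0 + 0) | 0 → ·
  p5 = 0 | 0 | 0 → ·
LTS(Q): 6 reachable states
  q0 = d.(0 | 0 | a.0) + b.(0 + 0) | (c.0 + d.0) → -b-> q1, -c-> q2, -d-> q2, -d-> q3
  q1 = (0 + 0) | (c.0 + d.0) → -c-> q4, -d-> q4
  q2 = b.(0 + 0) | 0 → -b-> q4
  q3 = 0 | 0 | a.0 → -a-> q5
  q4 = (0 + 0) | 0 → ·
  q5 = 0 | 0 | 0 → ·
Coarsest stable partition (strong bisimilarity classes):
  B0 = {p0}
  B1 = {p3, q3}
  B2 = {p4, p5, q4, q5}
  B3 = {p2, q2}
  B4 = {p1}
  B5 = {q0}
  B6 = {q1}
p0 ∈ B0, q0 ∈ B5 → different blocks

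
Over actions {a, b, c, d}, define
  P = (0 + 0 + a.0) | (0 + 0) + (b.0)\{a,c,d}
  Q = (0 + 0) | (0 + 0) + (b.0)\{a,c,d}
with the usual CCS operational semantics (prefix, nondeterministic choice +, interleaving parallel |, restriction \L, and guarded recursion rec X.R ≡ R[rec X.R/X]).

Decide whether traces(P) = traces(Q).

LTS(P): 3 reachable states
  p0 = (0 + 0 + a.0) | (0 + 0) + (b.0)\{a,c,d} :: ··a··> p1, ··b··> p2
  p1 = 0 | (0 + 0) :: ·
  p2 = 0\{a,c,d} :: ·
LTS(Q): 2 reachable states
  q0 = (0 + 0) | (0 + 0) + (b.0)\{a,c,d} :: ··b··> q1
  q1 = 0\{a,c,d} :: ·
Trace ⟨a⟩ through P, begin at {p0}:
  step 1 (a): {p1}
  ✓ P
Trace ⟨a⟩ through Q, begin at {q0}:
  step 1 (a): no successor for Q

traces(P) ≠ traces(Q) — witness ⟨a⟩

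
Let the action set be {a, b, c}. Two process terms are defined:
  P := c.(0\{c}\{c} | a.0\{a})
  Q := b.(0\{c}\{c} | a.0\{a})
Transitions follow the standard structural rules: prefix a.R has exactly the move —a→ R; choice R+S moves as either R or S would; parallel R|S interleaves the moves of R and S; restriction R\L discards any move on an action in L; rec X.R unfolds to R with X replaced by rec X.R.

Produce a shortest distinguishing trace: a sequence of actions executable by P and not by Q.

P's transition system — 3 states:
  u0 = c.(0\{c}\{c} | a.0\{a}) has moves -c-> u1
  u1 = 0\{c}\{c} | a.0\{a} has moves -a-> u2
  u2 = 0\{c}\{c} | 0\{a} has moves ·
Q's transition system — 3 states:
  v0 = b.(0\{c}\{c} | a.0\{a}) has moves -b-> v1
  v1 = 0\{c}\{c} | a.0\{a} has moves -a-> v2
  v2 = 0\{c}\{c} | 0\{a} has moves ·
Executing c from P (initial set {u0}):
  [1] c ⇒ {u1}
  — P admits the full trace.
Executing c from Q (initial set {v0}):
  [1] c ⇒ ∅  — Q cannot continue

c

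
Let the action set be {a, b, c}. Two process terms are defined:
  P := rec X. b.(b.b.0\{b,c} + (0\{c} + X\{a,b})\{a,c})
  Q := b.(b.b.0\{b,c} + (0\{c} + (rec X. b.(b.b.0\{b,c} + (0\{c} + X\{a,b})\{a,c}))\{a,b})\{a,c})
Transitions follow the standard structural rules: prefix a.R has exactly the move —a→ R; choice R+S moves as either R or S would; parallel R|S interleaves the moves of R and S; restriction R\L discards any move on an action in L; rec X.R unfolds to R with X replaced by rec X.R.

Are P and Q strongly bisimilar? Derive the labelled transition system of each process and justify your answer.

Reachable graph of P (4 states):
  s0 = rec X. b.(b.b.0\{b,c} + (0\{c} + X\{a,b})\{a,c}) :: --b--▸ s1
  s1 = b.b.0\{b,c} + (0\{c} + (rec X. b.(b.b.0\{b,c} + (0\{c} + X\{a,b})\{a,c}))\{a,b})\{a,c} :: --b--▸ s2
  s2 = b.0\{b,c} :: --b--▸ s3
  s3 = 0\{b,c} :: ∅
Reachable graph of Q (4 states):
  t0 = b.(b.b.0\{b,c} + (0\{c} + (rec X. b.(b.b.0\{b,c} + (0\{c} + X\{a,b})\{a,c}))\{a,b})\{a,c}) :: --b--▸ t1
  t1 = b.b.0\{b,c} + (0\{c} + (rec X. b.(b.b.0\{b,c} + (0\{c} + X\{a,b})\{a,c}))\{a,b})\{a,c} :: --b--▸ t2
  t2 = b.0\{b,c} :: --b--▸ t3
  t3 = 0\{b,c} :: ∅
Partition-refinement fixed point:
  B0 = {s0, t0}
  B1 = {s1, t1}
  B2 = {s2, t2}
  B3 = {s3, t3}
s0 ∈ B0, t0 ∈ B0 → same block

bisimilar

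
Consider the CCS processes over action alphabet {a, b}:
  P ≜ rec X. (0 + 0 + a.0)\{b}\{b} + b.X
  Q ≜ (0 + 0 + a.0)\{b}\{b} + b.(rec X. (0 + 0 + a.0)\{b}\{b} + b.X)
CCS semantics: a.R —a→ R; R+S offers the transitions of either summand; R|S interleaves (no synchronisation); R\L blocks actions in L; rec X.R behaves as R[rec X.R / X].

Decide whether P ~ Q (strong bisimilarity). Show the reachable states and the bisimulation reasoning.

YES

Reachable graph of P (2 states):
  p0 = rec X. (0 + 0 + a.0)\{b}\{b} + b.X → -a-> p1, -b-> p0
  p1 = 0\{b}\{b} → (no moves)
Reachable graph of Q (3 states):
  q0 = (0 + 0 + a.0)\{b}\{b} + b.(rec X. (0 + 0 + a.0)\{b}\{b} + b.X) → -a-> q1, -b-> q2
  q1 = 0\{b}\{b} → (no moves)
  q2 = rec X. (0 + 0 + a.0)\{b}\{b} + b.X → -a-> q1, -b-> q2
Coarsest stable partition (strong bisimilarity classes):
  B0 = {p0, q0, q2}
  B1 = {p1, q1}
p0 ∈ B0, q0 ∈ B0 → same block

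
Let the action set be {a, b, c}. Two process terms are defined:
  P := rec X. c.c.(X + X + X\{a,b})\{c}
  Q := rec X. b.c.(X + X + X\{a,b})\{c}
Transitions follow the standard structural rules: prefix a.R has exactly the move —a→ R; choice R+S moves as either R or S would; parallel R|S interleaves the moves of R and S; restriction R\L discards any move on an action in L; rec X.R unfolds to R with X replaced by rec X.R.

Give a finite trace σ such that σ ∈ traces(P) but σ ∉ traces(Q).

c

P's transition system — 3 states:
  s0 = rec X. c.c.(X + X + X\{a,b})\{c} → --c--▸ s1
  s1 = c.((rec X. c.c.(X + X + X\{a,b})\{c}) + (rec X. c.c.(X + X + X\{a,b})\{c}) + (rec X. c.c.(X + X + X\{a,b})\{c})\{a,b})\{c} → --c--▸ s2
  s2 = ((rec X. c.c.(X + X + X\{a,b})\{c}) + (rec X. c.c.(X + X + X\{a,b})\{c}) + (rec X. c.c.(X + X + X\{a,b})\{c})\{a,b})\{c} → (no moves)
Q's transition system — 4 states:
  t0 = rec X. b.c.(X + X + X\{a,b})\{c} → --b--▸ t1
  t1 = c.((rec X. b.c.(X + X + X\{a,b})\{c}) + (rec X. b.c.(X + X + X\{a,b})\{c}) + (rec X. b.c.(X + X + X\{a,b})\{c})\{a,b})\{c} → --c--▸ t2
  t2 = ((rec X. b.c.(X + X + X\{a,b})\{c}) + (rec X. b.c.(X + X + X\{a,b})\{c}) + (rec X. b.c.(X + X + X\{a,b})\{c})\{a,b})\{c} → --b--▸ t3
  t3 = (c.((rec X. b.c.(X + X + X\{a,b})\{c}) + (rec X. b.c.(X + X + X\{a,b})\{c}) + (rec X. b.c.(X + X + X\{a,b})\{c})\{a,b})\{c})\{c} → (no moves)
Executing c from P (initial set {s0}):
  step 1 (c): {s1}
  — P admits the full trace.
Executing c from Q (initial set {t0}):
  step 1 (c): ∅  — Q cannot continue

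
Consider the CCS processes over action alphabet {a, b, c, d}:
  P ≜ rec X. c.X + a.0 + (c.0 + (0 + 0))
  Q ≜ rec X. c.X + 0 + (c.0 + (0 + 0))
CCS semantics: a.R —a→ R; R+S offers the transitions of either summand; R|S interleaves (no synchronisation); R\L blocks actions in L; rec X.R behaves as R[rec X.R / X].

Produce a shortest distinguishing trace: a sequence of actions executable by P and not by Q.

LTS(P): 2 reachable states
  u0 = rec X. c.X + a.0 + (c.0 + (0 + 0)) → -a-> u1, -c-> u0, -c-> u1
  u1 = 0 → ·
LTS(Q): 2 reachable states
  v0 = rec X. c.X + 0 + (c.0 + (0 + 0)) → -c-> v0, -c-> v1
  v1 = 0 → ·
Trace ⟨a⟩ through P, begin at {u0}:
  step 1 (a): {u1}
  — P admits the full trace.
Trace ⟨a⟩ through Q, begin at {v0}:
  step 1 (a): ∅ (Q stuck)

a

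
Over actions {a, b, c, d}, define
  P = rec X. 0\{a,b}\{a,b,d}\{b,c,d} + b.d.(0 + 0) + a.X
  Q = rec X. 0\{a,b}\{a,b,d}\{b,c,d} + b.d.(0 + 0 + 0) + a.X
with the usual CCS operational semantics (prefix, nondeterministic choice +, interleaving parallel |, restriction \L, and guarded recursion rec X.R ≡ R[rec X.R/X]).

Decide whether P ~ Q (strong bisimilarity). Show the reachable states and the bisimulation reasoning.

Reachable graph of P (3 states):
  u0 = rec X. 0\{a,b}\{a,b,d}\{b,c,d} + b.d.(0 + 0) + a.X has moves ··a··> u0, ··b··> u1
  u1 = d.(0 + 0) has moves ··d··> u2
  u2 = 0 + 0 has moves (no moves)
Reachable graph of Q (3 states):
  v0 = rec X. 0\{a,b}\{a,b,d}\{b,c,d} + b.d.(0 + 0 + 0) + a.X has moves ··a··> v0, ··b··> v1
  v1 = d.(0 + 0 + 0) has moves ··d··> v2
  v2 = 0 + 0 + 0 has moves (no moves)
Coarsest stable partition (strong bisimilarity classes):
  B0 = {u0, v0}
  B1 = {u1, v1}
  B2 = {u2, v2}
u0 ∈ B0, v0 ∈ B0 → same block

YES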